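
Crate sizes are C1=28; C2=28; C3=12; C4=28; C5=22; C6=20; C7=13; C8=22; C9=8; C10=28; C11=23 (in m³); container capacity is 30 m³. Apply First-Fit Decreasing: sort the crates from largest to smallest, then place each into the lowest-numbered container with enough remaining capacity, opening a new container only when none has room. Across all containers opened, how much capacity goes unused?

38

Sorted descending: 28, 28, 28, 28, 23, 22, 22, 20, 13, 12, 8.
container 1: place 28 m³, 2 m³ left
container 2: place 28 m³, 2 m³ left
container 3: place 28 m³, 2 m³ left
container 4: place 28 m³, 2 m³ left
container 5: place 23 m³, 7 m³ left
container 6: place 22 m³, 8 m³ left
container 7: place 22 m³, 8 m³ left
container 8: place 20 m³, 10 m³ left
container 9: place 13 m³, 17 m³ left
container 9: place 12 m³, 5 m³ left
container 6: place 8 m³, 0 m³ left
9 containers × 30 m³ = 270 m³; used 232 m³; unused 38 m³.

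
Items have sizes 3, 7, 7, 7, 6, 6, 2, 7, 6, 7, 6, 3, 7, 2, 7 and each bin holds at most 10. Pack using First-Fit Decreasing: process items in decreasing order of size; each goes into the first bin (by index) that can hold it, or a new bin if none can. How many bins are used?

Sorted descending: 7, 7, 7, 7, 7, 7, 7, 6, 6, 6, 6, 3, 3, 2, 2.
bin 1: place 7, 3 left
bin 2: place 7, 3 left
bin 3: place 7, 3 left
bin 4: place 7, 3 left
bin 5: place 7, 3 left
bin 6: place 7, 3 left
bin 7: place 7, 3 left
bin 8: place 6, 4 left
bin 9: place 6, 4 left
bin 10: place 6, 4 left
bin 11: place 6, 4 left
bin 1: place 3, 0 left
bin 2: place 3, 0 left
bin 3: place 2, 1 left
bin 4: place 2, 1 left
Final bins: [7,3] [7,3] [7,2] [7,2] [7] [7] [7] [6] [6] [6] [6].

11 bins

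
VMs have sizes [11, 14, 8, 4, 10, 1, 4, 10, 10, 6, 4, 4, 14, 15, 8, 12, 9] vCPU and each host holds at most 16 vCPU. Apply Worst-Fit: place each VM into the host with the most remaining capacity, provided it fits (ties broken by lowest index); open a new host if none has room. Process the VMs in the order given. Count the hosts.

11 hosts

11 vCPU → host 1 (remaining 5 vCPU)
14 vCPU → host 2 (remaining 2 vCPU)
8 vCPU → host 3 (remaining 8 vCPU)
4 vCPU → host 3 (remaining 4 vCPU)
10 vCPU → host 4 (remaining 6 vCPU)
1 vCPU → host 4 (remaining 5 vCPU)
4 vCPU → host 1 (remaining 1 vCPU)
10 vCPU → host 5 (remaining 6 vCPU)
10 vCPU → host 6 (remaining 6 vCPU)
6 vCPU → host 5 (remaining 0 vCPU)
4 vCPU → host 6 (remaining 2 vCPU)
4 vCPU → host 4 (remaining 1 vCPU)
14 vCPU → host 7 (remaining 2 vCPU)
15 vCPU → host 8 (remaining 1 vCPU)
8 vCPU → host 9 (remaining 8 vCPU)
12 vCPU → host 10 (remaining 4 vCPU)
9 vCPU → host 11 (remaining 7 vCPU)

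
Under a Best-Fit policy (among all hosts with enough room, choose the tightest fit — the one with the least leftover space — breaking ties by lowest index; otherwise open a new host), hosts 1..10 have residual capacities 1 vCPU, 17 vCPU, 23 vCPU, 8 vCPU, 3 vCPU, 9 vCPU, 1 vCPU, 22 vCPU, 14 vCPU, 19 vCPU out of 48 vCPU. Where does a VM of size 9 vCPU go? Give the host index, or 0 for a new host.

6

Hosts with room: host 2 (17 vCPU), host 3 (23 vCPU), host 6 (9 vCPU), host 8 (22 vCPU), host 9 (14 vCPU), host 10 (19 vCPU).
Tightest fit is host 6 with 9 vCPU free.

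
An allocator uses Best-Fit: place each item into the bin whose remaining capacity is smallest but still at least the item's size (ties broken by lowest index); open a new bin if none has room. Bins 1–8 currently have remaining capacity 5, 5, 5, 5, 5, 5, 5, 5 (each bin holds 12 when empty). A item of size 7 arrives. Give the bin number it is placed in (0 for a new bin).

No bin has ≥ 7 free, so a new bin is opened.

0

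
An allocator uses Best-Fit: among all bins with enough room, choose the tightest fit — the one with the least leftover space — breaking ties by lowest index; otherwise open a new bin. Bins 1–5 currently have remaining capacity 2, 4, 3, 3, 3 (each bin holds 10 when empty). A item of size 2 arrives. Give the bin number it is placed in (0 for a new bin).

Bins with room: bin 1 (2), bin 2 (4), bin 3 (3), bin 4 (3), bin 5 (3).
Tightest fit is bin 1 with 2 free.

1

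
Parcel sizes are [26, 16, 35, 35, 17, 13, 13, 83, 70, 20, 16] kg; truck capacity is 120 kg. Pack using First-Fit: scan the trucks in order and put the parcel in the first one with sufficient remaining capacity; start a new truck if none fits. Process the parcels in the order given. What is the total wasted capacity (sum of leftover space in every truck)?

16

truck 1: place 26 kg, 94 kg left
truck 1: place 16 kg, 78 kg left
truck 1: place 35 kg, 43 kg left
truck 1: place 35 kg, 8 kg left
truck 2: place 17 kg, 103 kg left
truck 2: place 13 kg, 90 kg left
truck 2: place 13 kg, 77 kg left
truck 3: place 83 kg, 37 kg left
truck 2: place 70 kg, 7 kg left
truck 3: place 20 kg, 17 kg left
truck 3: place 16 kg, 1 kg left
3 trucks × 120 kg = 360 kg; used 344 kg; unused 16 kg.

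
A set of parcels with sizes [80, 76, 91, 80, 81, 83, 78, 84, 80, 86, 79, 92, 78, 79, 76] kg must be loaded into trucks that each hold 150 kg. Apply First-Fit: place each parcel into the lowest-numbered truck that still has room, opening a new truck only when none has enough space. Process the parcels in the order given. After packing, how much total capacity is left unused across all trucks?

Put 80 kg in truck 1; 70 kg remain.
Put 76 kg in truck 2; 74 kg remain.
Put 91 kg in truck 3; 59 kg remain.
Put 80 kg in truck 4; 70 kg remain.
Put 81 kg in truck 5; 69 kg remain.
Put 83 kg in truck 6; 67 kg remain.
Put 78 kg in truck 7; 72 kg remain.
Put 84 kg in truck 8; 66 kg remain.
Put 80 kg in truck 9; 70 kg remain.
Put 86 kg in truck 10; 64 kg remain.
Put 79 kg in truck 11; 71 kg remain.
Put 92 kg in truck 12; 58 kg remain.
Put 78 kg in truck 13; 72 kg remain.
Put 79 kg in truck 14; 71 kg remain.
Put 76 kg in truck 15; 74 kg remain.
15 trucks × 150 kg = 2250 kg; used 1223 kg; unused 1027 kg.

1027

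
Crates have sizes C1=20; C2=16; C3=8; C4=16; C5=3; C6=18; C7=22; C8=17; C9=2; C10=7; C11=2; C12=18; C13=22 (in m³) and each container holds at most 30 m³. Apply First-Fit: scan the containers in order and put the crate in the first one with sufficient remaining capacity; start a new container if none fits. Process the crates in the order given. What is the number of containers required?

8

C1 (20 m³) → container 1 (remaining 10 m³)
C2 (16 m³) → container 2 (remaining 14 m³)
C3 (8 m³) → container 1 (remaining 2 m³)
C4 (16 m³) → container 3 (remaining 14 m³)
C5 (3 m³) → container 2 (remaining 11 m³)
C6 (18 m³) → container 4 (remaining 12 m³)
C7 (22 m³) → container 5 (remaining 8 m³)
C8 (17 m³) → container 6 (remaining 13 m³)
C9 (2 m³) → container 1 (remaining 0 m³)
C10 (7 m³) → container 2 (remaining 4 m³)
C11 (2 m³) → container 2 (remaining 2 m³)
C12 (18 m³) → container 7 (remaining 12 m³)
C13 (22 m³) → container 8 (remaining 8 m³)
Final containers: [20,8,2] [16,3,7,2] [16] [18] [22] [17] [18] [22].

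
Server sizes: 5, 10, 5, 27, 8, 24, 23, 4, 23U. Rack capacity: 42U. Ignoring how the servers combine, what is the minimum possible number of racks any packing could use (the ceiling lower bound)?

Total size = 5 + 10 + 5 + 27 + 8 + 24 + 23 + 4 + 23 = 129U.
⌈129 / 42⌉ = 4.

4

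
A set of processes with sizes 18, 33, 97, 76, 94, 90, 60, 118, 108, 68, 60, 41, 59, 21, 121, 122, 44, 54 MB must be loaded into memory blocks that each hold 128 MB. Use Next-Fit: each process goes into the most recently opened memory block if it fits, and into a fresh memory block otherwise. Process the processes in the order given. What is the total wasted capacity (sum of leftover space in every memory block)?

380

18 MB → memory block 1 (remaining 110 MB)
33 MB → memory block 1 (remaining 77 MB)
97 MB → memory block 2 (remaining 31 MB)
76 MB → memory block 3 (remaining 52 MB)
94 MB → memory block 4 (remaining 34 MB)
90 MB → memory block 5 (remaining 38 MB)
60 MB → memory block 6 (remaining 68 MB)
118 MB → memory block 7 (remaining 10 MB)
108 MB → memory block 8 (remaining 20 MB)
68 MB → memory block 9 (remaining 60 MB)
60 MB → memory block 9 (remaining 0 MB)
41 MB → memory block 10 (remaining 87 MB)
59 MB → memory block 10 (remaining 28 MB)
21 MB → memory block 10 (remaining 7 MB)
121 MB → memory block 11 (remaining 7 MB)
122 MB → memory block 12 (remaining 6 MB)
44 MB → memory block 13 (remaining 84 MB)
54 MB → memory block 13 (remaining 30 MB)
13 memory blocks × 128 MB = 1664 MB; used 1284 MB; unused 380 MB.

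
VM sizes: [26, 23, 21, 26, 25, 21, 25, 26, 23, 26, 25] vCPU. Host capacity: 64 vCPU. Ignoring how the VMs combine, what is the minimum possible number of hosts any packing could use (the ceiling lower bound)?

Total size = 26 + 23 + 21 + 26 + 25 + 21 + 25 + 26 + 23 + 26 + 25 = 267 vCPU.
⌈267 / 64⌉ = 5.

5 hosts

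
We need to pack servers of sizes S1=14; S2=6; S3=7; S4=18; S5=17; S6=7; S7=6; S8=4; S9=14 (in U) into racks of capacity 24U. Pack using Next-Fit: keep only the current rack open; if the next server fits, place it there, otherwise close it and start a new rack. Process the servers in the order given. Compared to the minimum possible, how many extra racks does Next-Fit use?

1

Next-Fit: [14,6] [7] [18] [17,7] [6,4,14] → 5 racks.
Total size 93U; any packing needs at least ⌈93/24⌉ = 4 racks.
An optimal packing achieves that bound: [18,6] [17,7] [14,7] [14,6,4] → 4 racks.
Excess: 5 − 4 = 1.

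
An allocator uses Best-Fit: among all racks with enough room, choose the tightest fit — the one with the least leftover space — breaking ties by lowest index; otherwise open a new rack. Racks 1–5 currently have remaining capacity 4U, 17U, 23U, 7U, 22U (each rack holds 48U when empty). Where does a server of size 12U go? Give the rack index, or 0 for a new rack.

Racks with room: rack 2 (17U), rack 3 (23U), rack 5 (22U).
Tightest fit is rack 2 with 17U free.

2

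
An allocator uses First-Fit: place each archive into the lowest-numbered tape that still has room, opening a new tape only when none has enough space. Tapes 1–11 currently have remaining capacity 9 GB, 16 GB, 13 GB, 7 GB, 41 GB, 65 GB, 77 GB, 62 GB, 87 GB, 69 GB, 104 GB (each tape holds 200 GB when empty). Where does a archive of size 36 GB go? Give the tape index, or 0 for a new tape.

Tapes with room: tape 5 (41 GB), tape 6 (65 GB), tape 7 (77 GB), tape 8 (62 GB), tape 9 (87 GB), tape 10 (69 GB), tape 11 (104 GB).
The first with room is tape 5.

5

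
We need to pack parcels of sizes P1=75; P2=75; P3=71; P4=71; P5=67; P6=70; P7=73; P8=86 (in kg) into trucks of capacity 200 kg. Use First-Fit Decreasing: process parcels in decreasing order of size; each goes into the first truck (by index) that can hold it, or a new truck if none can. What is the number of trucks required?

4 trucks

Sorted descending: 86, 75, 75, 73, 71, 71, 70, 67.
truck 1: place 86 kg, 114 kg left
truck 1: place 75 kg, 39 kg left
truck 2: place 75 kg, 125 kg left
truck 2: place 73 kg, 52 kg left
truck 3: place 71 kg, 129 kg left
truck 3: place 71 kg, 58 kg left
truck 4: place 70 kg, 130 kg left
truck 4: place 67 kg, 63 kg left
Final trucks: [86,75] [75,73] [71,71] [70,67].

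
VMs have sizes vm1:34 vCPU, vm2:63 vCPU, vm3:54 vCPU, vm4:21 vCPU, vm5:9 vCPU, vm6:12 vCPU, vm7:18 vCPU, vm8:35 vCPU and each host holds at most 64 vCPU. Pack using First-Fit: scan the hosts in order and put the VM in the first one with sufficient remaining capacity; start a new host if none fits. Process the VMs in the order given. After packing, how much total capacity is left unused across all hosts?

host 1: place vm1 (34 vCPU), 30 vCPU left
host 2: place vm2 (63 vCPU), 1 vCPU left
host 3: place vm3 (54 vCPU), 10 vCPU left
host 1: place vm4 (21 vCPU), 9 vCPU left
host 1: place vm5 (9 vCPU), 0 vCPU left
host 4: place vm6 (12 vCPU), 52 vCPU left
host 4: place vm7 (18 vCPU), 34 vCPU left
host 5: place vm8 (35 vCPU), 29 vCPU left
5 hosts × 64 vCPU = 320 vCPU; used 246 vCPU; unused 74 vCPU.

74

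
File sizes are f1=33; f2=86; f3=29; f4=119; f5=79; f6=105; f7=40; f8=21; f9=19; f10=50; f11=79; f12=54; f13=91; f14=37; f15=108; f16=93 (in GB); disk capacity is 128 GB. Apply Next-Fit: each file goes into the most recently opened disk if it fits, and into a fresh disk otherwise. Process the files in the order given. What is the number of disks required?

12

disk 1: place f1 (33 GB), 95 GB left
disk 1: place f2 (86 GB), 9 GB left
disk 2: place f3 (29 GB), 99 GB left
disk 3: place f4 (119 GB), 9 GB left
disk 4: place f5 (79 GB), 49 GB left
disk 5: place f6 (105 GB), 23 GB left
disk 6: place f7 (40 GB), 88 GB left
disk 6: place f8 (21 GB), 67 GB left
disk 6: place f9 (19 GB), 48 GB left
disk 7: place f10 (50 GB), 78 GB left
disk 8: place f11 (79 GB), 49 GB left
disk 9: place f12 (54 GB), 74 GB left
disk 10: place f13 (91 GB), 37 GB left
disk 10: place f14 (37 GB), 0 GB left
disk 11: place f15 (108 GB), 20 GB left
disk 12: place f16 (93 GB), 35 GB left
Final disks: [33,86] [29] [119] [79] [105] [40,21,19] [50] [79] [54] [91,37] [108] [93].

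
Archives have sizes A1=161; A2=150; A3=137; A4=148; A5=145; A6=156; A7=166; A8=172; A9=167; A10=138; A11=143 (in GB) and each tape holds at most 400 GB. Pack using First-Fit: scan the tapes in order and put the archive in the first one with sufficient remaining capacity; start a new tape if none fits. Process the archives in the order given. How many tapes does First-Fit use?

6

A1 (161 GB) → tape 1 (remaining 239 GB)
A2 (150 GB) → tape 1 (remaining 89 GB)
A3 (137 GB) → tape 2 (remaining 263 GB)
A4 (148 GB) → tape 2 (remaining 115 GB)
A5 (145 GB) → tape 3 (remaining 255 GB)
A6 (156 GB) → tape 3 (remaining 99 GB)
A7 (166 GB) → tape 4 (remaining 234 GB)
A8 (172 GB) → tape 4 (remaining 62 GB)
A9 (167 GB) → tape 5 (remaining 233 GB)
A10 (138 GB) → tape 5 (remaining 95 GB)
A11 (143 GB) → tape 6 (remaining 257 GB)
Final tapes: [161,150] [137,148] [145,156] [166,172] [167,138] [143].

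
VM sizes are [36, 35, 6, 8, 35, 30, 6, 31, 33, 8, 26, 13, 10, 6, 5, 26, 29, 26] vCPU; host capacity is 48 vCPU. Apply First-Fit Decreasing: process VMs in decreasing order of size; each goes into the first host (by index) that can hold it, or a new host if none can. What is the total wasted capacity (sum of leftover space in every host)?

111

Sorted descending: 36, 35, 35, 33, 31, 30, 29, 26, 26, 26, 13, 10, 8, 8, 6, 6, 6, 5.
host 1: place 36 vCPU, 12 vCPU left
host 2: place 35 vCPU, 13 vCPU left
host 3: place 35 vCPU, 13 vCPU left
host 4: place 33 vCPU, 15 vCPU left
host 5: place 31 vCPU, 17 vCPU left
host 6: place 30 vCPU, 18 vCPU left
host 7: place 29 vCPU, 19 vCPU left
host 8: place 26 vCPU, 22 vCPU left
host 9: place 26 vCPU, 22 vCPU left
host 10: place 26 vCPU, 22 vCPU left
host 2: place 13 vCPU, 0 vCPU left
host 1: place 10 vCPU, 2 vCPU left
host 3: place 8 vCPU, 5 vCPU left
host 4: place 8 vCPU, 7 vCPU left
host 4: place 6 vCPU, 1 vCPU left
host 5: place 6 vCPU, 11 vCPU left
host 5: place 6 vCPU, 5 vCPU left
host 3: place 5 vCPU, 0 vCPU left
10 hosts × 48 vCPU = 480 vCPU; used 369 vCPU; unused 111 vCPU.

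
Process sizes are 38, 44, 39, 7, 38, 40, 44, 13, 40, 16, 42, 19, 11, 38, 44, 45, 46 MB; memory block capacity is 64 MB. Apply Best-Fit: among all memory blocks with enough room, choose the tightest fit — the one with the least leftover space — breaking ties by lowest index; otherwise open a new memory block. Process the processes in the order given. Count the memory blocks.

12

Put 38 MB in memory block 1; 26 MB remain.
Put 44 MB in memory block 2; 20 MB remain.
Put 39 MB in memory block 3; 25 MB remain.
Put 7 MB in memory block 2; 13 MB remain.
Put 38 MB in memory block 4; 26 MB remain.
Put 40 MB in memory block 5; 24 MB remain.
Put 44 MB in memory block 6; 20 MB remain.
Put 13 MB in memory block 2; 0 MB remain.
Put 40 MB in memory block 7; 24 MB remain.
Put 16 MB in memory block 6; 4 MB remain.
Put 42 MB in memory block 8; 22 MB remain.
Put 19 MB in memory block 8; 3 MB remain.
Put 11 MB in memory block 5; 13 MB remain.
Put 38 MB in memory block 9; 26 MB remain.
Put 44 MB in memory block 10; 20 MB remain.
Put 45 MB in memory block 11; 19 MB remain.
Put 46 MB in memory block 12; 18 MB remain.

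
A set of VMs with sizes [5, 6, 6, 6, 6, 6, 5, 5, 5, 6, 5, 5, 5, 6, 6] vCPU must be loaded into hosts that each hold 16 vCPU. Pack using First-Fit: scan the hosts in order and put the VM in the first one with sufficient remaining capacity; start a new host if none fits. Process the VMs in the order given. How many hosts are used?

6

Put 5 vCPU in host 1; 11 vCPU remain.
Put 6 vCPU in host 1; 5 vCPU remain.
Put 6 vCPU in host 2; 10 vCPU remain.
Put 6 vCPU in host 2; 4 vCPU remain.
Put 6 vCPU in host 3; 10 vCPU remain.
Put 6 vCPU in host 3; 4 vCPU remain.
Put 5 vCPU in host 1; 0 vCPU remain.
Put 5 vCPU in host 4; 11 vCPU remain.
Put 5 vCPU in host 4; 6 vCPU remain.
Put 6 vCPU in host 4; 0 vCPU remain.
Put 5 vCPU in host 5; 11 vCPU remain.
Put 5 vCPU in host 5; 6 vCPU remain.
Put 5 vCPU in host 5; 1 vCPU remain.
Put 6 vCPU in host 6; 10 vCPU remain.
Put 6 vCPU in host 6; 4 vCPU remain.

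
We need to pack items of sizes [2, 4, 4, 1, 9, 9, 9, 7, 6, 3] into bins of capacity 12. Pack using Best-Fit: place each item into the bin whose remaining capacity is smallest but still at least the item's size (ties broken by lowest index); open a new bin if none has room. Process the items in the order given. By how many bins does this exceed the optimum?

Best-Fit: [2,4,4,1] [9,3] [9] [9] [7] [6] → 6 bins.
Total size 54; any packing needs at least ⌈54/12⌉ = 5 bins.
An optimal packing achieves that bound: [9,3] [9,2,1] [9] [7,4] [6,4] → 5 bins.
Excess: 6 − 5 = 1.

1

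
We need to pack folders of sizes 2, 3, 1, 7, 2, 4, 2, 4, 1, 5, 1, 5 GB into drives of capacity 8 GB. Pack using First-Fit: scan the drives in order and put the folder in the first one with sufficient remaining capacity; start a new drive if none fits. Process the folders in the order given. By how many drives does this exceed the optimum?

1

First-Fit: [2,3,1,2] [7,1] [4,2,1] [4] [5] [5] → 6 drives.
Total size 37 GB; any packing needs at least ⌈37/8⌉ = 5 drives.
An optimal packing achieves that bound: [7,1] [5,3] [5,2,1] [4,4] [2,2,1] → 5 drives.
Excess: 6 − 5 = 1.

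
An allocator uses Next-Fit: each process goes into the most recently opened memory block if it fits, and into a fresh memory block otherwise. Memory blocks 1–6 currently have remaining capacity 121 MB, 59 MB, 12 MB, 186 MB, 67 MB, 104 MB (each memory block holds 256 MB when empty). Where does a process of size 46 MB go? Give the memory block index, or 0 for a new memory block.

Next-Fit only looks at memory block 6, which has 104 MB free.
46 MB fits there.

6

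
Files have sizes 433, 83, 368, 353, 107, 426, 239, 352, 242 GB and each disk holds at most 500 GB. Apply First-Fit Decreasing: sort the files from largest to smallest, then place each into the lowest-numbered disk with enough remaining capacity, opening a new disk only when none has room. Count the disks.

Sorted descending: 433, 426, 368, 353, 352, 242, 239, 107, 83.
disk 1: place 433 GB, 67 GB left
disk 2: place 426 GB, 74 GB left
disk 3: place 368 GB, 132 GB left
disk 4: place 353 GB, 147 GB left
disk 5: place 352 GB, 148 GB left
disk 6: place 242 GB, 258 GB left
disk 6: place 239 GB, 19 GB left
disk 3: place 107 GB, 25 GB left
disk 4: place 83 GB, 64 GB left
Final disks: [433] [426] [368,107] [353,83] [352] [242,239].

6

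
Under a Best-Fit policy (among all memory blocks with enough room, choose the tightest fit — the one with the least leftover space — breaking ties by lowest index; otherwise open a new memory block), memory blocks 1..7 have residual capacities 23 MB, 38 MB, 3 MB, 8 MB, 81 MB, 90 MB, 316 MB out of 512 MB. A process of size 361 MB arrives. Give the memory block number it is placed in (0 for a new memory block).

No memory block has ≥ 361 MB free, so a new memory block is opened.

0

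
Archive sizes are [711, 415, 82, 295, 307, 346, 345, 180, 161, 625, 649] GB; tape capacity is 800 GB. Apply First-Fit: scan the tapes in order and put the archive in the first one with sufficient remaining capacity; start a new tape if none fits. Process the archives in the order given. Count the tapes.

6

tape 1: place 711 GB, 89 GB left
tape 2: place 415 GB, 385 GB left
tape 1: place 82 GB, 7 GB left
tape 2: place 295 GB, 90 GB left
tape 3: place 307 GB, 493 GB left
tape 3: place 346 GB, 147 GB left
tape 4: place 345 GB, 455 GB left
tape 4: place 180 GB, 275 GB left
tape 4: place 161 GB, 114 GB left
tape 5: place 625 GB, 175 GB left
tape 6: place 649 GB, 151 GB left
Final tapes: [711,82] [415,295] [307,346] [345,180,161] [625] [649].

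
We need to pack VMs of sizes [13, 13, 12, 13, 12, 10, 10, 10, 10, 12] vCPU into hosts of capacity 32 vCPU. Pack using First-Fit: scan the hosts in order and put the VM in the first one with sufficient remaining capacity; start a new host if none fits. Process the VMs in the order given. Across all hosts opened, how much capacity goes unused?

13

13 vCPU → host 1 (remaining 19 vCPU)
13 vCPU → host 1 (remaining 6 vCPU)
12 vCPU → host 2 (remaining 20 vCPU)
13 vCPU → host 2 (remaining 7 vCPU)
12 vCPU → host 3 (remaining 20 vCPU)
10 vCPU → host 3 (remaining 10 vCPU)
10 vCPU → host 3 (remaining 0 vCPU)
10 vCPU → host 4 (remaining 22 vCPU)
10 vCPU → host 4 (remaining 12 vCPU)
12 vCPU → host 4 (remaining 0 vCPU)
4 hosts × 32 vCPU = 128 vCPU; used 115 vCPU; unused 13 vCPU.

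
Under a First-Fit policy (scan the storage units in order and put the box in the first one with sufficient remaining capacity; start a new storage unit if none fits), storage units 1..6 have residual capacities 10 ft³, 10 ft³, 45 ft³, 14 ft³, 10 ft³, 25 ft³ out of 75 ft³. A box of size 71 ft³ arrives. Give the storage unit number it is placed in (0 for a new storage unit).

0

No storage unit has ≥ 71 ft³ free, so a new storage unit is opened.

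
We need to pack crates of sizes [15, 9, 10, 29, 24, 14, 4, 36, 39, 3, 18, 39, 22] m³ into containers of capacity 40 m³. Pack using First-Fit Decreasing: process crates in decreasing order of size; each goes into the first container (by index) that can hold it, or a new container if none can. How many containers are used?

7

Sorted descending: 39, 39, 36, 29, 24, 22, 18, 15, 14, 10, 9, 4, 3.
Put 39 m³ in container 1; 1 m³ remain.
Put 39 m³ in container 2; 1 m³ remain.
Put 36 m³ in container 3; 4 m³ remain.
Put 29 m³ in container 4; 11 m³ remain.
Put 24 m³ in container 5; 16 m³ remain.
Put 22 m³ in container 6; 18 m³ remain.
Put 18 m³ in container 6; 0 m³ remain.
Put 15 m³ in container 5; 1 m³ remain.
Put 14 m³ in container 7; 26 m³ remain.
Put 10 m³ in container 4; 1 m³ remain.
Put 9 m³ in container 7; 17 m³ remain.
Put 4 m³ in container 3; 0 m³ remain.
Put 3 m³ in container 7; 14 m³ remain.
Final containers: [39] [39] [36,4] [29,10] [24,15] [22,18] [14,9,3].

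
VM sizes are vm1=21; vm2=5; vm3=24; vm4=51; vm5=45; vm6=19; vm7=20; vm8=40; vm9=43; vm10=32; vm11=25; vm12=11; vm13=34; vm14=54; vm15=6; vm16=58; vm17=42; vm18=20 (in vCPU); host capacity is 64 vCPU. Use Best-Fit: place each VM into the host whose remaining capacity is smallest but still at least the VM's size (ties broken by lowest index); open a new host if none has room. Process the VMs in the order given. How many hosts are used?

10 hosts

vm1 (21 vCPU) → host 1 (remaining 43 vCPU)
vm2 (5 vCPU) → host 1 (remaining 38 vCPU)
vm3 (24 vCPU) → host 1 (remaining 14 vCPU)
vm4 (51 vCPU) → host 2 (remaining 13 vCPU)
vm5 (45 vCPU) → host 3 (remaining 19 vCPU)
vm6 (19 vCPU) → host 3 (remaining 0 vCPU)
vm7 (20 vCPU) → host 4 (remaining 44 vCPU)
vm8 (40 vCPU) → host 4 (remaining 4 vCPU)
vm9 (43 vCPU) → host 5 (remaining 21 vCPU)
vm10 (32 vCPU) → host 6 (remaining 32 vCPU)
vm11 (25 vCPU) → host 6 (remaining 7 vCPU)
vm12 (11 vCPU) → host 2 (remaining 2 vCPU)
vm13 (34 vCPU) → host 7 (remaining 30 vCPU)
vm14 (54 vCPU) → host 8 (remaining 10 vCPU)
vm15 (6 vCPU) → host 6 (remaining 1 vCPU)
vm16 (58 vCPU) → host 9 (remaining 6 vCPU)
vm17 (42 vCPU) → host 10 (remaining 22 vCPU)
vm18 (20 vCPU) → host 5 (remaining 1 vCPU)
Final hosts: [21,5,24] [51,11] [45,19] [20,40] [43,20] [32,25,6] [34] [54] [58] [42].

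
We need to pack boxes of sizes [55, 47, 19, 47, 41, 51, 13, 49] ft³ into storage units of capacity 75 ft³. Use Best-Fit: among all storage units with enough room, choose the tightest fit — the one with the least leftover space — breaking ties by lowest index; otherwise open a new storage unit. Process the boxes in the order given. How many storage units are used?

6

55 ft³ → storage unit 1 (remaining 20 ft³)
47 ft³ → storage unit 2 (remaining 28 ft³)
19 ft³ → storage unit 1 (remaining 1 ft³)
47 ft³ → storage unit 3 (remaining 28 ft³)
41 ft³ → storage unit 4 (remaining 34 ft³)
51 ft³ → storage unit 5 (remaining 24 ft³)
13 ft³ → storage unit 5 (remaining 11 ft³)
49 ft³ → storage unit 6 (remaining 26 ft³)
Final storage units: [55,19] [47] [47] [41] [51,13] [49].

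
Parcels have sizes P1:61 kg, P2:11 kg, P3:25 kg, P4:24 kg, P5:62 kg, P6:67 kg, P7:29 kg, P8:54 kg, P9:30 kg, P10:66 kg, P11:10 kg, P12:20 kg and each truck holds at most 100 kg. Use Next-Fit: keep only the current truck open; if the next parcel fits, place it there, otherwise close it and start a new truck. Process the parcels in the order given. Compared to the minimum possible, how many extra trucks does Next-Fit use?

0

Next-Fit: [61,11,25] [24,62] [67,29] [54,30] [66,10,20] → 5 trucks.
Total size 459 kg; any packing needs at least ⌈459/100⌉ = 5 trucks.
So 5 is already optimal.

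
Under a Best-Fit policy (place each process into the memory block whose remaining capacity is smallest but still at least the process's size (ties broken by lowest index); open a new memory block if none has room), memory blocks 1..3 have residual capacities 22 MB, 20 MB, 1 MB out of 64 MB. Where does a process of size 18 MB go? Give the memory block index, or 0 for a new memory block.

2

Memory blocks with room: memory block 1 (22 MB), memory block 2 (20 MB).
Tightest fit is memory block 2 with 20 MB free.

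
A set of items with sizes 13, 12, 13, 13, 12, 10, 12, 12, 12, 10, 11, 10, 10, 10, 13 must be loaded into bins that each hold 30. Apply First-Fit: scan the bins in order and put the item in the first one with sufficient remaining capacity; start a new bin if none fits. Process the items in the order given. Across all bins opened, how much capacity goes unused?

67

13 → bin 1 (remaining 17)
12 → bin 1 (remaining 5)
13 → bin 2 (remaining 17)
13 → bin 2 (remaining 4)
12 → bin 3 (remaining 18)
10 → bin 3 (remaining 8)
12 → bin 4 (remaining 18)
12 → bin 4 (remaining 6)
12 → bin 5 (remaining 18)
10 → bin 5 (remaining 8)
11 → bin 6 (remaining 19)
10 → bin 6 (remaining 9)
10 → bin 7 (remaining 20)
10 → bin 7 (remaining 10)
13 → bin 8 (remaining 17)
8 bins × 30 = 240; used 173; unused 67.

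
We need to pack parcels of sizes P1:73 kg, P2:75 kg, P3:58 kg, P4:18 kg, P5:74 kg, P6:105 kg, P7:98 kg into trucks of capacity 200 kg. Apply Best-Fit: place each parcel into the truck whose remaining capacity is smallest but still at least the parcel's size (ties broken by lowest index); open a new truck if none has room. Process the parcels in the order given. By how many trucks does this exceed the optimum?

Best-Fit: [73,75,18] [58,74] [105] [98] → 4 trucks.
Total size 501 kg; any packing needs at least ⌈501/200⌉ = 3 trucks.
An optimal packing achieves that bound: [105,75,18] [98,74] [73,58] → 3 trucks.
Excess: 4 − 3 = 1.

1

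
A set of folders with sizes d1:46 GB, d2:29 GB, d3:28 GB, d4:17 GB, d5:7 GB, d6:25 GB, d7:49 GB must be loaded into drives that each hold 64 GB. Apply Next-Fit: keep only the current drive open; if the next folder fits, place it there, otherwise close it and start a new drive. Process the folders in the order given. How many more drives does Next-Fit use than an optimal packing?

Next-Fit: [46] [29,28] [17,7,25] [49] → 4 drives.
Total size 201 GB; any packing needs at least ⌈201/64⌉ = 4 drives.
So 4 is already optimal.

0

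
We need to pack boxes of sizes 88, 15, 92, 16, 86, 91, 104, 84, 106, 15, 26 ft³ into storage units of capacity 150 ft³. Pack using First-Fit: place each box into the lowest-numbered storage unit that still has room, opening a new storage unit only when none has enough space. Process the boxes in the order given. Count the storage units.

7

Put 88 ft³ in storage unit 1; 62 ft³ remain.
Put 15 ft³ in storage unit 1; 47 ft³ remain.
Put 92 ft³ in storage unit 2; 58 ft³ remain.
Put 16 ft³ in storage unit 1; 31 ft³ remain.
Put 86 ft³ in storage unit 3; 64 ft³ remain.
Put 91 ft³ in storage unit 4; 59 ft³ remain.
Put 104 ft³ in storage unit 5; 46 ft³ remain.
Put 84 ft³ in storage unit 6; 66 ft³ remain.
Put 106 ft³ in storage unit 7; 44 ft³ remain.
Put 15 ft³ in storage unit 1; 16 ft³ remain.
Put 26 ft³ in storage unit 2; 32 ft³ remain.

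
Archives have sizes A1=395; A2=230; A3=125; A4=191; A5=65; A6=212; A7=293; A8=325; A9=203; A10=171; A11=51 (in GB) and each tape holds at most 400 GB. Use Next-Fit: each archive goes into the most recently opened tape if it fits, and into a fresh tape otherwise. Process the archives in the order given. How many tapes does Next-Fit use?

8 tapes

tape 1: place A1 (395 GB), 5 GB left
tape 2: place A2 (230 GB), 170 GB left
tape 2: place A3 (125 GB), 45 GB left
tape 3: place A4 (191 GB), 209 GB left
tape 3: place A5 (65 GB), 144 GB left
tape 4: place A6 (212 GB), 188 GB left
tape 5: place A7 (293 GB), 107 GB left
tape 6: place A8 (325 GB), 75 GB left
tape 7: place A9 (203 GB), 197 GB left
tape 7: place A10 (171 GB), 26 GB left
tape 8: place A11 (51 GB), 349 GB left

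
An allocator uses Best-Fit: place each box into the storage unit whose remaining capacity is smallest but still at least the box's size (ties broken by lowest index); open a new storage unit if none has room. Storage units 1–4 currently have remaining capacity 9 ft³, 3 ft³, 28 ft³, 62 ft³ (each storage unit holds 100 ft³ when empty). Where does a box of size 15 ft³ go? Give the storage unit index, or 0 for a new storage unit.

3

Storage units with room: storage unit 3 (28 ft³), storage unit 4 (62 ft³).
Tightest fit is storage unit 3 with 28 ft³ free.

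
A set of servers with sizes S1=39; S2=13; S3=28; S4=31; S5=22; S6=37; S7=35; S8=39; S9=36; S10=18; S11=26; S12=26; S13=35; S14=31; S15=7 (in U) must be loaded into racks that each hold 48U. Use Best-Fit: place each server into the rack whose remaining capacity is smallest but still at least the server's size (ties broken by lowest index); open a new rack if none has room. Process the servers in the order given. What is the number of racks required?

12 racks

Put S1 (39U) in rack 1; 9U remain.
Put S2 (13U) in rack 2; 35U remain.
Put S3 (28U) in rack 2; 7U remain.
Put S4 (31U) in rack 3; 17U remain.
Put S5 (22U) in rack 4; 26U remain.
Put S6 (37U) in rack 5; 11U remain.
Put S7 (35U) in rack 6; 13U remain.
Put S8 (39U) in rack 7; 9U remain.
Put S9 (36U) in rack 8; 12U remain.
Put S10 (18U) in rack 4; 8U remain.
Put S11 (26U) in rack 9; 22U remain.
Put S12 (26U) in rack 10; 22U remain.
Put S13 (35U) in rack 11; 13U remain.
Put S14 (31U) in rack 12; 17U remain.
Put S15 (7U) in rack 2; 0U remain.
Final racks: [39] [13,28,7] [31] [22,18] [37] [35] [39] [36] [26] [26] [35] [31].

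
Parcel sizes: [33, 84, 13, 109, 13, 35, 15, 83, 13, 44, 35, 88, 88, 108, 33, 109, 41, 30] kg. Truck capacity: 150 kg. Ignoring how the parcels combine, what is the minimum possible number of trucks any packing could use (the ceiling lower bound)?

7

Total size = 33 + 84 + 13 + 109 + 13 + 35 + 15 + 83 + 13 + 44 + 35 + 88 + 88 + 108 + 33 + 109 + 41 + 30 = 974 kg.
⌈974 / 150⌉ = 7.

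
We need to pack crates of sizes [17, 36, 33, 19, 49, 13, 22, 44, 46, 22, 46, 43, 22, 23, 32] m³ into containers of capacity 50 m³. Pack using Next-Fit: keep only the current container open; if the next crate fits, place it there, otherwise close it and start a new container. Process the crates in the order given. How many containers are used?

13 containers

17 m³ → container 1 (remaining 33 m³)
36 m³ → container 2 (remaining 14 m³)
33 m³ → container 3 (remaining 17 m³)
19 m³ → container 4 (remaining 31 m³)
49 m³ → container 5 (remaining 1 m³)
13 m³ → container 6 (remaining 37 m³)
22 m³ → container 6 (remaining 15 m³)
44 m³ → container 7 (remaining 6 m³)
46 m³ → container 8 (remaining 4 m³)
22 m³ → container 9 (remaining 28 m³)
46 m³ → container 10 (remaining 4 m³)
43 m³ → container 11 (remaining 7 m³)
22 m³ → container 12 (remaining 28 m³)
23 m³ → container 12 (remaining 5 m³)
32 m³ → container 13 (remaining 18 m³)
Final containers: [17] [36] [33] [19] [49] [13,22] [44] [46] [22] [46] [43] [22,23] [32].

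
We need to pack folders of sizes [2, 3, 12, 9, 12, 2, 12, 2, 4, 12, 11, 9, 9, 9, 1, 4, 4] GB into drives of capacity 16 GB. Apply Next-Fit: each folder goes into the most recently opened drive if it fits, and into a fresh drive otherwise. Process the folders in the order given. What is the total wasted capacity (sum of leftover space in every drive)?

drive 1: place 2 GB, 14 GB left
drive 1: place 3 GB, 11 GB left
drive 2: place 12 GB, 4 GB left
drive 3: place 9 GB, 7 GB left
drive 4: place 12 GB, 4 GB left
drive 4: place 2 GB, 2 GB left
drive 5: place 12 GB, 4 GB left
drive 5: place 2 GB, 2 GB left
drive 6: place 4 GB, 12 GB left
drive 6: place 12 GB, 0 GB left
drive 7: place 11 GB, 5 GB left
drive 8: place 9 GB, 7 GB left
drive 9: place 9 GB, 7 GB left
drive 10: place 9 GB, 7 GB left
drive 10: place 1 GB, 6 GB left
drive 10: place 4 GB, 2 GB left
drive 11: place 4 GB, 12 GB left
11 drives × 16 GB = 176 GB; used 117 GB; unused 59 GB.

59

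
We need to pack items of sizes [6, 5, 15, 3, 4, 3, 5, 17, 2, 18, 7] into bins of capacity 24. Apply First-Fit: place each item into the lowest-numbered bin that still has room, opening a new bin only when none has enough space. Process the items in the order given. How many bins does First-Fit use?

Put 6 in bin 1; 18 remain.
Put 5 in bin 1; 13 remain.
Put 15 in bin 2; 9 remain.
Put 3 in bin 1; 10 remain.
Put 4 in bin 1; 6 remain.
Put 3 in bin 1; 3 remain.
Put 5 in bin 2; 4 remain.
Put 17 in bin 3; 7 remain.
Put 2 in bin 1; 1 remain.
Put 18 in bin 4; 6 remain.
Put 7 in bin 3; 0 remain.

4 bins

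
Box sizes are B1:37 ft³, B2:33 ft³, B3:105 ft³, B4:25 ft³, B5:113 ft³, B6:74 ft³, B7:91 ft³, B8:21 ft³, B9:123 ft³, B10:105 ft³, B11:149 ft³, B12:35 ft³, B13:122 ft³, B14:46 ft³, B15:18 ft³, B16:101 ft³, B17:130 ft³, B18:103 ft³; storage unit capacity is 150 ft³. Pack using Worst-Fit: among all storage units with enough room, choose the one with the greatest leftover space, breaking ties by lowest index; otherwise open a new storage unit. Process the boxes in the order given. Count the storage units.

B1 (37 ft³) → storage unit 1 (remaining 113 ft³)
B2 (33 ft³) → storage unit 1 (remaining 80 ft³)
B3 (105 ft³) → storage unit 2 (remaining 45 ft³)
B4 (25 ft³) → storage unit 1 (remaining 55 ft³)
B5 (113 ft³) → storage unit 3 (remaining 37 ft³)
B6 (74 ft³) → storage unit 4 (remaining 76 ft³)
B7 (91 ft³) → storage unit 5 (remaining 59 ft³)
B8 (21 ft³) → storage unit 4 (remaining 55 ft³)
B9 (123 ft³) → storage unit 6 (remaining 27 ft³)
B10 (105 ft³) → storage unit 7 (remaining 45 ft³)
B11 (149 ft³) → storage unit 8 (remaining 1 ft³)
B12 (35 ft³) → storage unit 5 (remaining 24 ft³)
B13 (122 ft³) → storage unit 9 (remaining 28 ft³)
B14 (46 ft³) → storage unit 1 (remaining 9 ft³)
B15 (18 ft³) → storage unit 4 (remaining 37 ft³)
B16 (101 ft³) → storage unit 10 (remaining 49 ft³)
B17 (130 ft³) → storage unit 11 (remaining 20 ft³)
B18 (103 ft³) → storage unit 12 (remaining 47 ft³)
Final storage units: [37,33,25,46] [105] [113] [74,21,18] [91,35] [123] [105] [149] [122] [101] [130] [103].

12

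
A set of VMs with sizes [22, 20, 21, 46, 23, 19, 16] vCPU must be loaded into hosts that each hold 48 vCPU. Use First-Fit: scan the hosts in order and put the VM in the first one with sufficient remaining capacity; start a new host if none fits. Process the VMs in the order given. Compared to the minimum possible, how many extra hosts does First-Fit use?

0

First-Fit: [22,20] [21,23] [46] [19,16] → 4 hosts.
Total size 167 vCPU; any packing needs at least ⌈167/48⌉ = 4 hosts.
So 4 is already optimal.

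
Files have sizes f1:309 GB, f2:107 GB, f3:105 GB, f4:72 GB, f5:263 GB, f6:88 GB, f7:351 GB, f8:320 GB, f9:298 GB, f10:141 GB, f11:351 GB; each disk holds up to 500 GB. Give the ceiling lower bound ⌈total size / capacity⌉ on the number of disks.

Total size = 309 + 107 + 105 + 72 + 263 + 88 + 351 + 320 + 298 + 141 + 351 = 2405 GB.
⌈2405 / 500⌉ = 5.

5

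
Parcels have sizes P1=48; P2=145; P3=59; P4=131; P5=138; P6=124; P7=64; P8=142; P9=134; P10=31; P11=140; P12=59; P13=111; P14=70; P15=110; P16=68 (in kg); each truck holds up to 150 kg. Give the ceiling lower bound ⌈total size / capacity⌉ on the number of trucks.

Total size = 48 + 145 + 59 + 131 + 138 + 124 + 64 + 142 + 134 + 31 + 140 + 59 + 111 + 70 + 110 + 68 = 1574 kg.
⌈1574 / 150⌉ = 11.

11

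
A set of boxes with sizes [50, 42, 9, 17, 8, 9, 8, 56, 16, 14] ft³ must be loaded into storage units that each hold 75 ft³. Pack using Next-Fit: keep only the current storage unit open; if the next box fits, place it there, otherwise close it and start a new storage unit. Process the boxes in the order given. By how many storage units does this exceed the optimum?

Next-Fit: [50] [42,9,17] [8,9,8] [56,16] [14] → 5 storage units.
Total size 229 ft³; any packing needs at least ⌈229/75⌉ = 4 storage units.
An optimal packing achieves that bound: [56,17] [50,16,9] [42,14,9,8] [8] → 4 storage units.
Excess: 5 − 4 = 1.

1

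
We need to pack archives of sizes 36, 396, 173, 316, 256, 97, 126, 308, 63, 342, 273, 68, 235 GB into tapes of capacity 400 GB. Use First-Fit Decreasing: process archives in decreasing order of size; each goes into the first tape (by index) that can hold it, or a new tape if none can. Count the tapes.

Sorted descending: 396, 342, 316, 308, 273, 256, 235, 173, 126, 97, 68, 63, 36.
396 GB → tape 1 (remaining 4 GB)
342 GB → tape 2 (remaining 58 GB)
316 GB → tape 3 (remaining 84 GB)
308 GB → tape 4 (remaining 92 GB)
273 GB → tape 5 (remaining 127 GB)
256 GB → tape 6 (remaining 144 GB)
235 GB → tape 7 (remaining 165 GB)
173 GB → tape 8 (remaining 227 GB)
126 GB → tape 5 (remaining 1 GB)
97 GB → tape 6 (remaining 47 GB)
68 GB → tape 3 (remaining 16 GB)
63 GB → tape 4 (remaining 29 GB)
36 GB → tape 2 (remaining 22 GB)

8 tapes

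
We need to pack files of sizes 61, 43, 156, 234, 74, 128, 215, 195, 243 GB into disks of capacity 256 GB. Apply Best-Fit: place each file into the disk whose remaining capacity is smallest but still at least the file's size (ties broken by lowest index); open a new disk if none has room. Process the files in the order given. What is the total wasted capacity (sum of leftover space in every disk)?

61 GB → disk 1 (remaining 195 GB)
43 GB → disk 1 (remaining 152 GB)
156 GB → disk 2 (remaining 100 GB)
234 GB → disk 3 (remaining 22 GB)
74 GB → disk 2 (remaining 26 GB)
128 GB → disk 1 (remaining 24 GB)
215 GB → disk 4 (remaining 41 GB)
195 GB → disk 5 (remaining 61 GB)
243 GB → disk 6 (remaining 13 GB)
6 disks × 256 GB = 1536 GB; used 1349 GB; unused 187 GB.

187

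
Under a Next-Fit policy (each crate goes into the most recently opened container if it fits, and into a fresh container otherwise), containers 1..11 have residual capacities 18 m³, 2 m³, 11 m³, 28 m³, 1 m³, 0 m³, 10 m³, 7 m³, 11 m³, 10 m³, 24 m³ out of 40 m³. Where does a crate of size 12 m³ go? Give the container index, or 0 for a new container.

Next-Fit only looks at container 11, which has 24 m³ free.
12 m³ fits there.

11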